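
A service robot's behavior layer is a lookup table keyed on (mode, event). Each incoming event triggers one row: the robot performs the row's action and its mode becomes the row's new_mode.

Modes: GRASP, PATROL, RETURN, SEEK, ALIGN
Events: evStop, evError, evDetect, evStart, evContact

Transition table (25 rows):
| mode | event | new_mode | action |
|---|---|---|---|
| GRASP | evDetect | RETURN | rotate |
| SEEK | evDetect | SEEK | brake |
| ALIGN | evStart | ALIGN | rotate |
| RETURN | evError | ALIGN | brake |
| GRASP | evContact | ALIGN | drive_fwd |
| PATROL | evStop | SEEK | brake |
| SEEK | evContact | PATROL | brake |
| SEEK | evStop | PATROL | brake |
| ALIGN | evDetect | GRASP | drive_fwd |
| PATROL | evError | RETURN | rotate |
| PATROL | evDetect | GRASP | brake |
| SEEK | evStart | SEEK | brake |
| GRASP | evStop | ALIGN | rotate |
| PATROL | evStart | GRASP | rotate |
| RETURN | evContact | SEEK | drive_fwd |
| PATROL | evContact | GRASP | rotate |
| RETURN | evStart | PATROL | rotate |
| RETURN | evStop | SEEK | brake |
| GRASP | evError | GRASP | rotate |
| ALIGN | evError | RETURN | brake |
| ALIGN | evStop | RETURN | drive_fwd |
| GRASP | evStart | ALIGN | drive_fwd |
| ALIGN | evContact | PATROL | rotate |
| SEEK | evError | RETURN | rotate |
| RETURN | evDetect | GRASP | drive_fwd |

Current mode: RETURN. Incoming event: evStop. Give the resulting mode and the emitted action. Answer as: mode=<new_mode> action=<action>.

mode=SEEK action=brake

current mode = RETURN; filter table to that mode:
  (RETURN, evError) → (ALIGN, brake)
  (RETURN, evContact) → (SEEK, drive_fwd)
  (RETURN, evStart) → (PATROL, rotate)
  (RETURN, evStop) → (SEEK, brake)  ← event matches
  (RETURN, evDetect) → (GRASP, drive_fwd)
event = evStop selects (SEEK, brake)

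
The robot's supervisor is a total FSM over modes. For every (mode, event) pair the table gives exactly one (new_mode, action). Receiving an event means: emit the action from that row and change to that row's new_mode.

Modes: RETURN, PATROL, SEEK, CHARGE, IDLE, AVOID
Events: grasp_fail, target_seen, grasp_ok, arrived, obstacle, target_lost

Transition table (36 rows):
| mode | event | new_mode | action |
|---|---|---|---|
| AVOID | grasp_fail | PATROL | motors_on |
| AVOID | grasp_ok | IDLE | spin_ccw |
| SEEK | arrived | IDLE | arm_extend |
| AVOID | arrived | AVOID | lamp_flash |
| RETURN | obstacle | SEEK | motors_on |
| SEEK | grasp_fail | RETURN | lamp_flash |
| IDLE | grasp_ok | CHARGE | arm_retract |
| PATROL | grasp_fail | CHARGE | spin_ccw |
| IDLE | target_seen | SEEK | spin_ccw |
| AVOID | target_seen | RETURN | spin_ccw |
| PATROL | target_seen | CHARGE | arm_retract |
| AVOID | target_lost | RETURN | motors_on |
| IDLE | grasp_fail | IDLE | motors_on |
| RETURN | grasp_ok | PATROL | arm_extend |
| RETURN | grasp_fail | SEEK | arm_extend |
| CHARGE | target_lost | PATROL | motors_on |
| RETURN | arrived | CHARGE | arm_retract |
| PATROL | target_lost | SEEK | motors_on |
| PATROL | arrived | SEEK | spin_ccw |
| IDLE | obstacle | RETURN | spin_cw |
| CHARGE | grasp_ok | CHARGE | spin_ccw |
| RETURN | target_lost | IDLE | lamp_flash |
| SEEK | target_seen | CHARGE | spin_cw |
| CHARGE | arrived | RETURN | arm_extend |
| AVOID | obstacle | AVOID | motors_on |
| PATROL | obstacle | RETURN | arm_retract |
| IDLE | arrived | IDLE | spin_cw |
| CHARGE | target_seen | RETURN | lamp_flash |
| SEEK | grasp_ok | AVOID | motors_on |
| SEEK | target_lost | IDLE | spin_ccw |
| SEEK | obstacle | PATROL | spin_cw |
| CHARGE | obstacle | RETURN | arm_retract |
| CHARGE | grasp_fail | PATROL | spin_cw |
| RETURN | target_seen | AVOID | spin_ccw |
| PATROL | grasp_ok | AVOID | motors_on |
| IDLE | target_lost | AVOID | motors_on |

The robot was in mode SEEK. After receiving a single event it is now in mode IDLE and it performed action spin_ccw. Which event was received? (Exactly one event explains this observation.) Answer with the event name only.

try grasp_fail: (SEEK, grasp_fail) → (RETURN, lamp_flash)
try target_seen: (SEEK, target_seen) → (CHARGE, spin_cw)
try grasp_ok: (SEEK, grasp_ok) → (AVOID, motors_on)
try arrived: (SEEK, arrived) → (IDLE, arm_extend)
try obstacle: (SEEK, obstacle) → (PATROL, spin_cw)
try target_lost: (SEEK, target_lost) → (IDLE, spin_ccw)  ← matches

target_lost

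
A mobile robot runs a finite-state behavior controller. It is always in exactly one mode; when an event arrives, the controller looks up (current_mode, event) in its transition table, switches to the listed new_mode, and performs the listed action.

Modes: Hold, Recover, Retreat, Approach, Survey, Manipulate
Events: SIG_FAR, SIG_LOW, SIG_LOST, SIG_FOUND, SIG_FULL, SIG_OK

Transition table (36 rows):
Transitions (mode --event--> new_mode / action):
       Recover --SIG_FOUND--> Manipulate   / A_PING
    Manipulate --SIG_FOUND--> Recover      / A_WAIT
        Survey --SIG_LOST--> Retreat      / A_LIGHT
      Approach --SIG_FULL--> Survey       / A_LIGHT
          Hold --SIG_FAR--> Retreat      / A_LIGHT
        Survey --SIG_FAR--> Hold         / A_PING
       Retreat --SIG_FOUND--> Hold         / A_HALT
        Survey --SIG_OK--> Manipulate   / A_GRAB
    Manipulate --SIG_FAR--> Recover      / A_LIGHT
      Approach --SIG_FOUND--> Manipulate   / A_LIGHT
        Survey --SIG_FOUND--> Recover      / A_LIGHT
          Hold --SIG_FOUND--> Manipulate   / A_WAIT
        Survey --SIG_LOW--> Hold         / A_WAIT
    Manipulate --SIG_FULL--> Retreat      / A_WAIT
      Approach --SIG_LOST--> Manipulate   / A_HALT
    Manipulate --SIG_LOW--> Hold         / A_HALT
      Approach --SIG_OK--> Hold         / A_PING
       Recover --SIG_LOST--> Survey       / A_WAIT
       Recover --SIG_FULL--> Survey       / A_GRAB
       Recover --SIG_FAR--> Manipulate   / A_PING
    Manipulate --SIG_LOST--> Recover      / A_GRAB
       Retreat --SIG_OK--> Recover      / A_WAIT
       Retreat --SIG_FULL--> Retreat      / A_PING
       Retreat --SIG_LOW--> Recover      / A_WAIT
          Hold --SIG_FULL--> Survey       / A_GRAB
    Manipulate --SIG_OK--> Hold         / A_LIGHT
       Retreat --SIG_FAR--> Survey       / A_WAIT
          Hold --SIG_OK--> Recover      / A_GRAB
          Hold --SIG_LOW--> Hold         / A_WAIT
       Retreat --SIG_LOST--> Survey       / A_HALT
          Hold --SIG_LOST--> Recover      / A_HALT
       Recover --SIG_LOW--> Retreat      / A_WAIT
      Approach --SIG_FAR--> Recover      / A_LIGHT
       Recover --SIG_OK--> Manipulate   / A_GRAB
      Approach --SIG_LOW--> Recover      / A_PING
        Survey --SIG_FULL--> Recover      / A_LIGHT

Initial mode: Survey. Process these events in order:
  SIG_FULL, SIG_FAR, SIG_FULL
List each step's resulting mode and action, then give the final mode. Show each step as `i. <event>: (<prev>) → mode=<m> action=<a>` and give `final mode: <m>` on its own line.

final mode: Retreat

1. SIG_FULL: (Survey) → mode=Recover action=A_LIGHT
2. SIG_FAR: (Recover) → mode=Manipulate action=A_PING
3. SIG_FULL: (Manipulate) → mode=Retreat action=A_WAIT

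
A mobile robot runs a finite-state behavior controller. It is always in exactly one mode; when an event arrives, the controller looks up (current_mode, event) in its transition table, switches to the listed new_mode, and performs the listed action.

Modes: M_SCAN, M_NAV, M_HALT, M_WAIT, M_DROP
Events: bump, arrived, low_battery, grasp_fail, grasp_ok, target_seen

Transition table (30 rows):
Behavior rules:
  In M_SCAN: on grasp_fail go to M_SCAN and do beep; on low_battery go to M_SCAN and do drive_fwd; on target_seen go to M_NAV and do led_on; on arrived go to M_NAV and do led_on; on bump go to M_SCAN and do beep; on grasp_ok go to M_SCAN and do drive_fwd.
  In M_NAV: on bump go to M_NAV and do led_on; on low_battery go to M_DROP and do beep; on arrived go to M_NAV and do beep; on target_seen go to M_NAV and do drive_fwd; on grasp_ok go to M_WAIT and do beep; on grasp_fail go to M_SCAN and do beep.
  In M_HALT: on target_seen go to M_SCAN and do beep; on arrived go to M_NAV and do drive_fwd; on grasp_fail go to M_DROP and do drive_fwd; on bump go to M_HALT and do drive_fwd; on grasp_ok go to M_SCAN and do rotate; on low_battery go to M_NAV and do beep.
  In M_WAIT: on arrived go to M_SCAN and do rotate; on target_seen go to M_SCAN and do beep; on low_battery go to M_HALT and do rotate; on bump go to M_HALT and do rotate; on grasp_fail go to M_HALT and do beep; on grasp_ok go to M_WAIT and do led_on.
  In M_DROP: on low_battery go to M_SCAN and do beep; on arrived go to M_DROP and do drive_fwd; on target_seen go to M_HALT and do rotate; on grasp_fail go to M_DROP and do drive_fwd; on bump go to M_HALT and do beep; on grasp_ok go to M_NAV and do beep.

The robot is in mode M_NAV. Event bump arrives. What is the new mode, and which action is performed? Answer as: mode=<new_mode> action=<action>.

current mode = M_NAV; filter table to that mode:
  (M_NAV, bump) → (M_NAV, led_on)  ← event matches
  (M_NAV, low_battery) → (M_DROP, beep)
  (M_NAV, arrived) → (M_NAV, beep)
  (M_NAV, target_seen) → (M_NAV, drive_fwd)
  (M_NAV, grasp_ok) → (M_WAIT, beep)
  (M_NAV, grasp_fail) → (M_SCAN, beep)
event = bump selects (M_NAV, led_on)

mode=M_NAV action=led_on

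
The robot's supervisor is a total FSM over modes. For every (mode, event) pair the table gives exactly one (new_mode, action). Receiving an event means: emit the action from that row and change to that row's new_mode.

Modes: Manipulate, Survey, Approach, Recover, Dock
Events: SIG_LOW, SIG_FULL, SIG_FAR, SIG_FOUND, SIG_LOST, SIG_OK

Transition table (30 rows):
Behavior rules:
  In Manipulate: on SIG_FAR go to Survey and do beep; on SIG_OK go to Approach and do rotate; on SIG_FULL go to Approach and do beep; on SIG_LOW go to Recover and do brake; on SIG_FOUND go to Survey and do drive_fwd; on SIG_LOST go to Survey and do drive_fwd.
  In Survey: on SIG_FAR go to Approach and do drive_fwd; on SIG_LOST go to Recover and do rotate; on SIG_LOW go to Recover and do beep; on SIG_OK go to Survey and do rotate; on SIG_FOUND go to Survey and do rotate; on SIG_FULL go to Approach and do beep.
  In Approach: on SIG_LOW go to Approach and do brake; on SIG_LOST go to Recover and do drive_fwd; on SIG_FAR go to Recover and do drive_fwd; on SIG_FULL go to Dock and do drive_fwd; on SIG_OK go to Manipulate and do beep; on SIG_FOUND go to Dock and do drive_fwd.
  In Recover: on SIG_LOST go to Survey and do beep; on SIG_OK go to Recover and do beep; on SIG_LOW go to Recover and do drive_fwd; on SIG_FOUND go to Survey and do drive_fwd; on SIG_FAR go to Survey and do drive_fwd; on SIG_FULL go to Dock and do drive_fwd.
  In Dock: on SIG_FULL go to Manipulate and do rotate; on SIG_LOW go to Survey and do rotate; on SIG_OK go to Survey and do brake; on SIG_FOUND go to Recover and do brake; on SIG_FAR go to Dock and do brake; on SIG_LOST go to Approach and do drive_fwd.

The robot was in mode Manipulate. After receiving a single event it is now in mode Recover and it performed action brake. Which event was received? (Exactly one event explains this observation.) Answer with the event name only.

SIG_LOW

try SIG_LOW: (Manipulate, SIG_LOW) → (Recover, brake)  ← matches
try SIG_FULL: (Manipulate, SIG_FULL) → (Approach, beep)
try SIG_FAR: (Manipulate, SIG_FAR) → (Survey, beep)
try SIG_FOUND: (Manipulate, SIG_FOUND) → (Survey, drive_fwd)
try SIG_LOST: (Manipulate, SIG_LOST) → (Survey, drive_fwd)
try SIG_OK: (Manipulate, SIG_OK) → (Approach, rotate)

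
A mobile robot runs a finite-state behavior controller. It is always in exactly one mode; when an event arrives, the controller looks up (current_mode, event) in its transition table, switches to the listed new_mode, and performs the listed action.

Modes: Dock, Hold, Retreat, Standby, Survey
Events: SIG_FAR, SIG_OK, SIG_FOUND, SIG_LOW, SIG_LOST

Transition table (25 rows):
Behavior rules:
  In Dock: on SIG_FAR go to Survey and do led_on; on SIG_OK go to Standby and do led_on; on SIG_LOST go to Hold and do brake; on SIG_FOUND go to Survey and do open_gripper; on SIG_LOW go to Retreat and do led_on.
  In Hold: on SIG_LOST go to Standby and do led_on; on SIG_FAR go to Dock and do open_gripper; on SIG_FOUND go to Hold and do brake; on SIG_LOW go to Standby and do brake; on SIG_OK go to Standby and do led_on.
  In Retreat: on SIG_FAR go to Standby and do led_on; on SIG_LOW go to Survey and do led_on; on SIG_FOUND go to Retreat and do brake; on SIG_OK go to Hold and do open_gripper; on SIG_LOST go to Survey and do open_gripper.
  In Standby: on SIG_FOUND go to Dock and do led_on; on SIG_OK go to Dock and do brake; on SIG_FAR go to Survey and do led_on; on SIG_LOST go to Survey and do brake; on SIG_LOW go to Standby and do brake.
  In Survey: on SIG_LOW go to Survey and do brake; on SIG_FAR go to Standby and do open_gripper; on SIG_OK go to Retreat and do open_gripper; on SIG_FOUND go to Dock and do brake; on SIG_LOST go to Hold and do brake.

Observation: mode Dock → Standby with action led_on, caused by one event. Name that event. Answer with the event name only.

try SIG_FAR: (Dock, SIG_FAR) → (Survey, led_on)
try SIG_OK: (Dock, SIG_OK) → (Standby, led_on)  ← matches
try SIG_FOUND: (Dock, SIG_FOUND) → (Survey, open_gripper)
try SIG_LOW: (Dock, SIG_LOW) → (Retreat, led_on)
try SIG_LOST: (Dock, SIG_LOST) → (Hold, brake)

SIG_OK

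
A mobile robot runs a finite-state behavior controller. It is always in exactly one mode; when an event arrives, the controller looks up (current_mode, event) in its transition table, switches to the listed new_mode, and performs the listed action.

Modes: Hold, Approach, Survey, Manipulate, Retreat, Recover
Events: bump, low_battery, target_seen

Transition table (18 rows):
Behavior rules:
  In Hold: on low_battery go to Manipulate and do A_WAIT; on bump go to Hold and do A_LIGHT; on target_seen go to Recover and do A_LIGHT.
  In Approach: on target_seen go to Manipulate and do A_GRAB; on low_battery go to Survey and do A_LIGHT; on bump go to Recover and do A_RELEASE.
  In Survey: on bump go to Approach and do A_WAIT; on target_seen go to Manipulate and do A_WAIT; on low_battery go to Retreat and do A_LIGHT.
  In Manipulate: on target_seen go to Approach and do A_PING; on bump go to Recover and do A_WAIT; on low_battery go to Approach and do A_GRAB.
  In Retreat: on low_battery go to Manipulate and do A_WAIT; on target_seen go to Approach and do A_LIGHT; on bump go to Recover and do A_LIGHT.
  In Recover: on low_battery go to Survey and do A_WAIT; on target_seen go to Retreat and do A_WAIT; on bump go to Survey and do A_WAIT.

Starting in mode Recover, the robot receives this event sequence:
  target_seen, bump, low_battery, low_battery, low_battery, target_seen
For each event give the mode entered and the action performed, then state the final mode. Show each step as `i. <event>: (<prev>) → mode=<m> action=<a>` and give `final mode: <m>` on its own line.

1. target_seen: (Recover) → mode=Retreat action=A_WAIT
2. bump: (Retreat) → mode=Recover action=A_LIGHT
3. low_battery: (Recover) → mode=Survey action=A_WAIT
4. low_battery: (Survey) → mode=Retreat action=A_LIGHT
5. low_battery: (Retreat) → mode=Manipulate action=A_WAIT
6. target_seen: (Manipulate) → mode=Approach action=A_PING

final mode: Approach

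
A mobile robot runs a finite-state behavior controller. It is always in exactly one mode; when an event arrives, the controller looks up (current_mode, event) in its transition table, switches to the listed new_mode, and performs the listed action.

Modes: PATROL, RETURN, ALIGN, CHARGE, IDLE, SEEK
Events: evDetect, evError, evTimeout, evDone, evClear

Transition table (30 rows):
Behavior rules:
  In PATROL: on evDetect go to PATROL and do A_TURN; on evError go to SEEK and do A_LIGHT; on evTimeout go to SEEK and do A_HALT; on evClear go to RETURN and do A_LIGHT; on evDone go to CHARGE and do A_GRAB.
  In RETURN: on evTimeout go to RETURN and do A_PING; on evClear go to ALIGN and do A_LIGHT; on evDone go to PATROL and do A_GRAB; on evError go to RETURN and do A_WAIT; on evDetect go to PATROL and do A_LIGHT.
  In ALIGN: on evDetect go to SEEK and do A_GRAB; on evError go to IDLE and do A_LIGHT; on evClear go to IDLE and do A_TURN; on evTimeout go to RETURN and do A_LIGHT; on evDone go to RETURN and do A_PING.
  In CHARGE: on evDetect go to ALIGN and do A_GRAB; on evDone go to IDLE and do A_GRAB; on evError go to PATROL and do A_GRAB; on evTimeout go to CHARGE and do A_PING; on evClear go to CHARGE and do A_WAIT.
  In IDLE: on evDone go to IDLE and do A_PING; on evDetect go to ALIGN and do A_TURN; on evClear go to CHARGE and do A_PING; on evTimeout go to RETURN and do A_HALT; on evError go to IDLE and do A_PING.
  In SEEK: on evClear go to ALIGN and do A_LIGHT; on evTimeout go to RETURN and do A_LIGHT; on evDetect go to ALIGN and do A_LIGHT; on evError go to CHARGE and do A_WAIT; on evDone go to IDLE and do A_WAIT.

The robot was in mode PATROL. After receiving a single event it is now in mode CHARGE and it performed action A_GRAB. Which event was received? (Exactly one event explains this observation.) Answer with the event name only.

try evDetect: (PATROL, evDetect) → (PATROL, A_TURN)
try evError: (PATROL, evError) → (SEEK, A_LIGHT)
try evTimeout: (PATROL, evTimeout) → (SEEK, A_HALT)
try evDone: (PATROL, evDone) → (CHARGE, A_GRAB)  ← matches
try evClear: (PATROL, evClear) → (RETURN, A_LIGHT)

evDone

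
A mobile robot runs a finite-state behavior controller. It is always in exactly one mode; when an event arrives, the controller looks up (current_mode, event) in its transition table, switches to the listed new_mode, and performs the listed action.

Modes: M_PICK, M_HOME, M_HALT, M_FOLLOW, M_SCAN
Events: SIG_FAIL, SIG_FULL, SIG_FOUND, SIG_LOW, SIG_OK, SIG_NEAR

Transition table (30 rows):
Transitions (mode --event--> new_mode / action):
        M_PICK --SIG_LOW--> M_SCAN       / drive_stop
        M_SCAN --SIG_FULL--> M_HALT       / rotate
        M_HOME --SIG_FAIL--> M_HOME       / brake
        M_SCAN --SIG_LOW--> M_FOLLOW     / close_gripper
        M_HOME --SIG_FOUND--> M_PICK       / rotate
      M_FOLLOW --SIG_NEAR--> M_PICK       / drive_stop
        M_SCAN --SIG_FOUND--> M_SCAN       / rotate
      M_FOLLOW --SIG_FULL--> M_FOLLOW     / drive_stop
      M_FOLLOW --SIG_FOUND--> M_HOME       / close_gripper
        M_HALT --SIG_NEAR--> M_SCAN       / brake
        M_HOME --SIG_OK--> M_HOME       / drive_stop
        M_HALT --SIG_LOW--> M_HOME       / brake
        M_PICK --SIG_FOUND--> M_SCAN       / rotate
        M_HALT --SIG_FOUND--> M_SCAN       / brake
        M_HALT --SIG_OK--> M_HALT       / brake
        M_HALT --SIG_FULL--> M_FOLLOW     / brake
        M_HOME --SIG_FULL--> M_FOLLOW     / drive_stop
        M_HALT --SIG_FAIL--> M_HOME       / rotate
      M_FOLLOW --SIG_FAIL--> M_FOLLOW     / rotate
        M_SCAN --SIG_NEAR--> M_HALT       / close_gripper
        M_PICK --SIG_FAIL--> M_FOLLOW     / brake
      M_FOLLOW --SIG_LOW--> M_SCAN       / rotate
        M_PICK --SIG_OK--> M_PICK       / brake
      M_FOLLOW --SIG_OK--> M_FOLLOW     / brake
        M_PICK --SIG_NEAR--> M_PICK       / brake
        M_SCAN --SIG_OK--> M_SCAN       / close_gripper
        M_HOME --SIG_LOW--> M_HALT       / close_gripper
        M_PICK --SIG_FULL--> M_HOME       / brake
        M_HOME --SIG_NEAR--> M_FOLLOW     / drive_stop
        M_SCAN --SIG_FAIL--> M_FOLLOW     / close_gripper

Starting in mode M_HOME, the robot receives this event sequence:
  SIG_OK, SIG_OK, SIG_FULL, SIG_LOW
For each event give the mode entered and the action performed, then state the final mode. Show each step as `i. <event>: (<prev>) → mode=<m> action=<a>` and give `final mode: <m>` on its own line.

1. SIG_OK: (M_HOME) → mode=M_HOME action=drive_stop
2. SIG_OK: (M_HOME) → mode=M_HOME action=drive_stop
3. SIG_FULL: (M_HOME) → mode=M_FOLLOW action=drive_stop
4. SIG_LOW: (M_FOLLOW) → mode=M_SCAN action=rotate

final mode: M_SCAN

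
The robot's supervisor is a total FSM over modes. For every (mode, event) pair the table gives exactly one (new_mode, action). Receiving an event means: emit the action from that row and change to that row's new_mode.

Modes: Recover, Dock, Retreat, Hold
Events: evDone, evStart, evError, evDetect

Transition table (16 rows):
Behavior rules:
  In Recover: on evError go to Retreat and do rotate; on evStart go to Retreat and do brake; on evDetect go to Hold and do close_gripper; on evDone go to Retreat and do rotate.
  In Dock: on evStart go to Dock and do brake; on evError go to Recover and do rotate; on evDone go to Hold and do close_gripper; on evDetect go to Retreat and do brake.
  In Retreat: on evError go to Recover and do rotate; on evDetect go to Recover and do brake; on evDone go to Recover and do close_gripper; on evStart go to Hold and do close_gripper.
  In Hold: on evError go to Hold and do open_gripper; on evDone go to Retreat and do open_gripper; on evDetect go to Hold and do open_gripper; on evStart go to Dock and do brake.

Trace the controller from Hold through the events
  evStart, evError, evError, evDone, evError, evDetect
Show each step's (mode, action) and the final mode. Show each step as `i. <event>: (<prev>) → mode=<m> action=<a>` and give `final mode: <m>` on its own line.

final mode: Recover

1. evStart: (Hold) → mode=Dock action=brake
2. evError: (Dock) → mode=Recover action=rotate
3. evError: (Recover) → mode=Retreat action=rotate
4. evDone: (Retreat) → mode=Recover action=close_gripper
5. evError: (Recover) → mode=Retreat action=rotate
6. evDetect: (Retreat) → mode=Recover action=brake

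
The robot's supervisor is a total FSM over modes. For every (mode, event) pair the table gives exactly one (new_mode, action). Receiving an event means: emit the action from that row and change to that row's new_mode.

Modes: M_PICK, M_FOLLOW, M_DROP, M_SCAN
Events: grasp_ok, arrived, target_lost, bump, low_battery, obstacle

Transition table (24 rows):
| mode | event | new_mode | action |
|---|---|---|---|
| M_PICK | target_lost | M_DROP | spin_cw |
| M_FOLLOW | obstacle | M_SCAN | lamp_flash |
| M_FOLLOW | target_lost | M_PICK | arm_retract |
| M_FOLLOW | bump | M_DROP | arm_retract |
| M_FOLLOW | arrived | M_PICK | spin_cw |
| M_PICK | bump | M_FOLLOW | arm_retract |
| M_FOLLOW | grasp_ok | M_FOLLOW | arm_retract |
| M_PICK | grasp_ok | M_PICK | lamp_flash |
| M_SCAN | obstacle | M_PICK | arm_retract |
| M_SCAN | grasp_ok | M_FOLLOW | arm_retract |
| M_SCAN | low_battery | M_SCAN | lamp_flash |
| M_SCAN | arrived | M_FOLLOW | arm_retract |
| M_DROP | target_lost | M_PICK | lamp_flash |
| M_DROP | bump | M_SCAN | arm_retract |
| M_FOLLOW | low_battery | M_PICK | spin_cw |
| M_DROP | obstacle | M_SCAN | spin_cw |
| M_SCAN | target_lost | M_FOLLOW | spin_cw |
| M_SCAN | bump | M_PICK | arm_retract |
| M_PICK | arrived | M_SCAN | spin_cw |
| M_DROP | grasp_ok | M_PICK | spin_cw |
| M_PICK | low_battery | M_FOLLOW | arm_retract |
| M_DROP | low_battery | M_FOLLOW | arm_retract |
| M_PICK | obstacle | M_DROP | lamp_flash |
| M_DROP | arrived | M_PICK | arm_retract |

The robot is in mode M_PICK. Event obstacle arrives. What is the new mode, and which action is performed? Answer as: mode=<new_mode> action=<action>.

current mode = M_PICK; filter table to that mode:
  (M_PICK, target_lost) → (M_DROP, spin_cw)
  (M_PICK, bump) → (M_FOLLOW, arm_retract)
  (M_PICK, grasp_ok) → (M_PICK, lamp_flash)
  (M_PICK, arrived) → (M_SCAN, spin_cw)
  (M_PICK, low_battery) → (M_FOLLOW, arm_retract)
  (M_PICK, obstacle) → (M_DROP, lamp_flash)  ← event matches
event = obstacle selects (M_DROP, lamp_flash)

mode=M_DROP action=lamp_flash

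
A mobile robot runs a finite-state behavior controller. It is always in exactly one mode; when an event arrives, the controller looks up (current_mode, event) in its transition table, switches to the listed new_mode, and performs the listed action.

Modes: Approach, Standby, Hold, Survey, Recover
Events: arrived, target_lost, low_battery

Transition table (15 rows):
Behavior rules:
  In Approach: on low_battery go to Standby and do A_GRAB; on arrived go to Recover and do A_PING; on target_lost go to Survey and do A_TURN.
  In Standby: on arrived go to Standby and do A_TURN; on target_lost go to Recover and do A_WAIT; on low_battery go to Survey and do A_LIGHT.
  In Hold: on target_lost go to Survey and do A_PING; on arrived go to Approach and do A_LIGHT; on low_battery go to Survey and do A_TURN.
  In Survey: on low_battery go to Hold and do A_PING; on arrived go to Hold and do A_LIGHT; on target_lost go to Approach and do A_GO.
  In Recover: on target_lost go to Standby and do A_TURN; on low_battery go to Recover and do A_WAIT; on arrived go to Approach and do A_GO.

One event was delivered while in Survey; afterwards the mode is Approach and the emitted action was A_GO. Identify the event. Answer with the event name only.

try arrived: (Survey, arrived) → (Hold, A_LIGHT)
try target_lost: (Survey, target_lost) → (Approach, A_GO)  ← matches
try low_battery: (Survey, low_battery) → (Hold, A_PING)

target_lost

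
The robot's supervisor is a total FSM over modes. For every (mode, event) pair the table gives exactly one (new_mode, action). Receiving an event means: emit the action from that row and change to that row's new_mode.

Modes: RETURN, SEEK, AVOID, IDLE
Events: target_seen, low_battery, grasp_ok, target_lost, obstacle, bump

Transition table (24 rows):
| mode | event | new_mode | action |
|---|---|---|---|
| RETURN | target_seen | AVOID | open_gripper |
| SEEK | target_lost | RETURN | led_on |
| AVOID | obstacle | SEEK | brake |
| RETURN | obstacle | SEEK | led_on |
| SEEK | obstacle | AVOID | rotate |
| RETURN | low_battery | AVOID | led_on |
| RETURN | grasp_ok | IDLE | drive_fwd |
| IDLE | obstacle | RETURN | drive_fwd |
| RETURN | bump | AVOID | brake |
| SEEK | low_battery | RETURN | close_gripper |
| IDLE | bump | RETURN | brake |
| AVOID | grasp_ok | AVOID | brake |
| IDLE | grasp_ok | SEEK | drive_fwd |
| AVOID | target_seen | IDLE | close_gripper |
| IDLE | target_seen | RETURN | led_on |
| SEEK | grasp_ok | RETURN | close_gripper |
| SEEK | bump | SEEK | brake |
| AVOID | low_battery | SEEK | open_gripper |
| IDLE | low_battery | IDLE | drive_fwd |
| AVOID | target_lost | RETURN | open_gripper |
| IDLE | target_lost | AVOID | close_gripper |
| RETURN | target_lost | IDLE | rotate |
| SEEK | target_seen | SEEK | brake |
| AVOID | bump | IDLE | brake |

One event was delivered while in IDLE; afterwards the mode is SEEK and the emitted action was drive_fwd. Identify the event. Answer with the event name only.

grasp_ok

try target_seen: (IDLE, target_seen) → (RETURN, led_on)
try low_battery: (IDLE, low_battery) → (IDLE, drive_fwd)
try grasp_ok: (IDLE, grasp_ok) → (SEEK, drive_fwd)  ← matches
try target_lost: (IDLE, target_lost) → (AVOID, close_gripper)
try obstacle: (IDLE, obstacle) → (RETURN, drive_fwd)
try bump: (IDLE, bump) → (RETURN, brake)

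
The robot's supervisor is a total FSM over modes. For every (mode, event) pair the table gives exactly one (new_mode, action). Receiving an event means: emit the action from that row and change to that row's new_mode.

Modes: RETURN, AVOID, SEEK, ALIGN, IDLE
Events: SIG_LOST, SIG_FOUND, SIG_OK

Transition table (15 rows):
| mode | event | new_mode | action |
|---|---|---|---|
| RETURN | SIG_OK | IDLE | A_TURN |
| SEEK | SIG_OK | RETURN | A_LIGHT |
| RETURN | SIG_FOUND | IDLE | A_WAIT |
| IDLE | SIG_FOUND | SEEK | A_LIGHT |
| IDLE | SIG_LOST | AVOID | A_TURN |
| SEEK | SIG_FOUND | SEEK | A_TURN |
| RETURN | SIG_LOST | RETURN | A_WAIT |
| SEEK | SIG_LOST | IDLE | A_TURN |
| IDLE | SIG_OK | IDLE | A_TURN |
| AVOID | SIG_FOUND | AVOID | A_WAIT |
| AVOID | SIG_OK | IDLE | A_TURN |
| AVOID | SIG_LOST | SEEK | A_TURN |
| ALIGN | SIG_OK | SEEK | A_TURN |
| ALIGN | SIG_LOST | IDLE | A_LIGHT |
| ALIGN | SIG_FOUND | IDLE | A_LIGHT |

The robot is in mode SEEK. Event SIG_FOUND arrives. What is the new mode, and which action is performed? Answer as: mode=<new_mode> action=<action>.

current mode = SEEK; filter table to that mode:
  (SEEK, SIG_OK) → (RETURN, A_LIGHT)
  (SEEK, SIG_FOUND) → (SEEK, A_TURN)  ← event matches
  (SEEK, SIG_LOST) → (IDLE, A_TURN)
event = SIG_FOUND selects (SEEK, A_TURN)

mode=SEEK action=A_TURN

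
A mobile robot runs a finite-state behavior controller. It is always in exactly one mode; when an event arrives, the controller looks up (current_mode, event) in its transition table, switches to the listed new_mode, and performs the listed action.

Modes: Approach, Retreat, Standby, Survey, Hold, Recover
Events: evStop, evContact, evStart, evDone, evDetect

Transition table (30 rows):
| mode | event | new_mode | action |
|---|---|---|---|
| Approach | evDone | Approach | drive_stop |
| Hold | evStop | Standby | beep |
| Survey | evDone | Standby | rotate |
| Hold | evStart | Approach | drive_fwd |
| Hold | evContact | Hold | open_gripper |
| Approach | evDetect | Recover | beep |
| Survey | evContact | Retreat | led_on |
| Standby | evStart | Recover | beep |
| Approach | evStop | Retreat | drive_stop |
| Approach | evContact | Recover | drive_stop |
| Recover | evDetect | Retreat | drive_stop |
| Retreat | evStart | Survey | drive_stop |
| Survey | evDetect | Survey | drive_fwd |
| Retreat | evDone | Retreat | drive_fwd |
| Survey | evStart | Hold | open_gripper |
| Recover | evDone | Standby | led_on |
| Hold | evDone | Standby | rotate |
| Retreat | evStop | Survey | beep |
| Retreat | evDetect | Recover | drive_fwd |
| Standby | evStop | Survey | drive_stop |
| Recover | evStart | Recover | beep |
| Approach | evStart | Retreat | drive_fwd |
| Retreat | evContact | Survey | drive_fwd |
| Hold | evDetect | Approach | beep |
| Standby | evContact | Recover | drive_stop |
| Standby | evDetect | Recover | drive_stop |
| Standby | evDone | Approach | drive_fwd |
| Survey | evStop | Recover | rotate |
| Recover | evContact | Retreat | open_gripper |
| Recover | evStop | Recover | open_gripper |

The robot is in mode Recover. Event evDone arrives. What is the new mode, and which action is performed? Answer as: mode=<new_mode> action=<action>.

current mode = Recover; filter table to that mode:
  (Recover, evDetect) → (Retreat, drive_stop)
  (Recover, evDone) → (Standby, led_on)  ← event matches
  (Recover, evStart) → (Recover, beep)
  (Recover, evContact) → (Retreat, open_gripper)
  (Recover, evStop) → (Recover, open_gripper)
event = evDone selects (Standby, led_on)

mode=Standby action=led_on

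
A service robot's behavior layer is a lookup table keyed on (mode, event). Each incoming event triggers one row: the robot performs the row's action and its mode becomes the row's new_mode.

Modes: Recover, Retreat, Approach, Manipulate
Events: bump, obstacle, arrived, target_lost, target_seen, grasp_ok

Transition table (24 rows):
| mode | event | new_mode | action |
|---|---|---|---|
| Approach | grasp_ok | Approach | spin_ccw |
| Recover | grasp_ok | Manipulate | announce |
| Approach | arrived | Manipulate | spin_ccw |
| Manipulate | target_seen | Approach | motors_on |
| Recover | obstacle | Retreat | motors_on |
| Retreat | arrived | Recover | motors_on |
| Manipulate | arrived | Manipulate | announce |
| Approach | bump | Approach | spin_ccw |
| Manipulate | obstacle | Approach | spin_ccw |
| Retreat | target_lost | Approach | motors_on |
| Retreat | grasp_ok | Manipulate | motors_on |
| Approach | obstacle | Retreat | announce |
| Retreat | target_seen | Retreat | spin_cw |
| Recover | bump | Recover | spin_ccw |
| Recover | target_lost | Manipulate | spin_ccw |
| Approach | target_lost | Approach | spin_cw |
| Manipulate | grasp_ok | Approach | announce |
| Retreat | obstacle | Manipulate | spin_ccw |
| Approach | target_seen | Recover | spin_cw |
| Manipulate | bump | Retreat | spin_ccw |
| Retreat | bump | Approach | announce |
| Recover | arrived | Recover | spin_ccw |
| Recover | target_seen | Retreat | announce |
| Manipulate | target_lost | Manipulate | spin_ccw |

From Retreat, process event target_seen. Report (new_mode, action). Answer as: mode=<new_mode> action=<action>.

mode=Retreat action=spin_cw

current mode = Retreat; filter table to that mode:
  (Retreat, arrived) → (Recover, motors_on)
  (Retreat, target_lost) → (Approach, motors_on)
  (Retreat, grasp_ok) → (Manipulate, motors_on)
  (Retreat, target_seen) → (Retreat, spin_cw)  ← event matches
  (Retreat, obstacle) → (Manipulate, spin_ccw)
  (Retreat, bump) → (Approach, announce)
event = target_seen selects (Retreat, spin_cw)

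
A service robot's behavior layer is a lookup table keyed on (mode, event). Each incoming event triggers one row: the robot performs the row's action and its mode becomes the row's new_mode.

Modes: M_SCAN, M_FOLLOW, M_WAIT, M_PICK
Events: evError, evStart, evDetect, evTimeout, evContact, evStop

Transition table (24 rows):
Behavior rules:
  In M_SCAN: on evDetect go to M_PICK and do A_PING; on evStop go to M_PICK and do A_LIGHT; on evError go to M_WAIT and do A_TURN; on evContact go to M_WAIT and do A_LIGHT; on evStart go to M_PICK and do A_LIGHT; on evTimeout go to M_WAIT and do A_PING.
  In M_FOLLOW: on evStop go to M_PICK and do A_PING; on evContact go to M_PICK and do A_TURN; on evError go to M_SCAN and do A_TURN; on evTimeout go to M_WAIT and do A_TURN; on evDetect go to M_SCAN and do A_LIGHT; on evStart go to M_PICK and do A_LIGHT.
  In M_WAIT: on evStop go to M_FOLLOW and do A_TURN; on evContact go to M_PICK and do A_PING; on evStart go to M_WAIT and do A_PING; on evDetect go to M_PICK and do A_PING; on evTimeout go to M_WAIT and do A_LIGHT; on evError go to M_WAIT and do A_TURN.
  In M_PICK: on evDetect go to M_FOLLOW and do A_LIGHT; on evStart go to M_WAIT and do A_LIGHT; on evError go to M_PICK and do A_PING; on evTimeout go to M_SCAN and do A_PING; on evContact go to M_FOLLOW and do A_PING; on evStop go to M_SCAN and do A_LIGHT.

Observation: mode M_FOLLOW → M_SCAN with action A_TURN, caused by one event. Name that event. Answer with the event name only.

evError

try evError: (M_FOLLOW, evError) → (M_SCAN, A_TURN)  ← matches
try evStart: (M_FOLLOW, evStart) → (M_PICK, A_LIGHT)
try evDetect: (M_FOLLOW, evDetect) → (M_SCAN, A_LIGHT)
try evTimeout: (M_FOLLOW, evTimeout) → (M_WAIT, A_TURN)
try evContact: (M_FOLLOW, evContact) → (M_PICK, A_TURN)
try evStop: (M_FOLLOW, evStop) → (M_PICK, A_PING)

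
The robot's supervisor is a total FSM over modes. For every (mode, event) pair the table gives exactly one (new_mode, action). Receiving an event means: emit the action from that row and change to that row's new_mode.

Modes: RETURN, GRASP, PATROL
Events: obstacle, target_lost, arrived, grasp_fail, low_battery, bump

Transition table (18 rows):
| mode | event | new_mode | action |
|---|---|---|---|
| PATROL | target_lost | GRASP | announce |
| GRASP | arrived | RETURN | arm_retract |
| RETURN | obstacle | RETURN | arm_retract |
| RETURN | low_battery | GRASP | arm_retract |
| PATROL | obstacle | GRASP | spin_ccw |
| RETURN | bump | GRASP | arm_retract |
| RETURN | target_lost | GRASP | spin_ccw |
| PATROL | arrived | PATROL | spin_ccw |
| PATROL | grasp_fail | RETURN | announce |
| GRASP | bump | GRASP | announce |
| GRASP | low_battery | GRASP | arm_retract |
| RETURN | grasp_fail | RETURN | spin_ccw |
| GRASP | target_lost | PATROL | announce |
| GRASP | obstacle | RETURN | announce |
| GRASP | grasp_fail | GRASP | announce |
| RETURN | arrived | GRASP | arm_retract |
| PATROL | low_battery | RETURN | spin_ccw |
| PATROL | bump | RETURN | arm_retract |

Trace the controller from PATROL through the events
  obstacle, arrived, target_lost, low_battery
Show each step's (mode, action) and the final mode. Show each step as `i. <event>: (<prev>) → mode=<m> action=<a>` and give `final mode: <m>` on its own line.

final mode: GRASP

1. obstacle: (PATROL) → mode=GRASP action=spin_ccw
2. arrived: (GRASP) → mode=RETURN action=arm_retract
3. target_lost: (RETURN) → mode=GRASP action=spin_ccw
4. low_battery: (GRASP) → mode=GRASP action=arm_retract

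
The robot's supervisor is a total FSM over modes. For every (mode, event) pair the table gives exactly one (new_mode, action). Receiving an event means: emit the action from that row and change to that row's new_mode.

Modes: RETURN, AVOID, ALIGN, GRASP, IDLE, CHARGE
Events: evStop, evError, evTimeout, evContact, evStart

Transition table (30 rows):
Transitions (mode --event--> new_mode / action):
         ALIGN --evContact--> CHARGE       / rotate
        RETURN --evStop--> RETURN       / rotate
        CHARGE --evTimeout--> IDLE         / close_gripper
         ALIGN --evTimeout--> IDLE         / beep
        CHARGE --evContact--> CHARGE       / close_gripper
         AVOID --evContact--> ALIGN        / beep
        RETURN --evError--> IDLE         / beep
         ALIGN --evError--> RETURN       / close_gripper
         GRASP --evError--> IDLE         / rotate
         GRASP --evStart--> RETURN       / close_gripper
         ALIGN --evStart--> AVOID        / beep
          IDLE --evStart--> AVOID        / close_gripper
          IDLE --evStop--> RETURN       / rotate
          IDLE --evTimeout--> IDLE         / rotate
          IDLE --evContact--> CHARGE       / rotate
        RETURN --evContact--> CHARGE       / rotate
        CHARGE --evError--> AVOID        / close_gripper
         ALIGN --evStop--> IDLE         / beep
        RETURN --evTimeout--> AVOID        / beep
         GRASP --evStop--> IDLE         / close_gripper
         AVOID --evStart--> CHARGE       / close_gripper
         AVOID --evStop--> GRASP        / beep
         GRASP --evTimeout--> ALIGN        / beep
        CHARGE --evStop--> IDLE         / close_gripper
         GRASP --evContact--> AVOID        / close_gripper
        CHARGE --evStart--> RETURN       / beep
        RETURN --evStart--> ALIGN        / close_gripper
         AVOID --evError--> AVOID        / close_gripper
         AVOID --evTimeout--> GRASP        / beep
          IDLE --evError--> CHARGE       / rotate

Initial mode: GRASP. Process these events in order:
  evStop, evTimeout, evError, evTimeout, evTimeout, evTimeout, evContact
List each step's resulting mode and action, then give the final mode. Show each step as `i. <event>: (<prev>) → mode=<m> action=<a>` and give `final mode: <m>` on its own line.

final mode: CHARGE

1. evStop: (GRASP) → mode=IDLE action=close_gripper
2. evTimeout: (IDLE) → mode=IDLE action=rotate
3. evError: (IDLE) → mode=CHARGE action=rotate
4. evTimeout: (CHARGE) → mode=IDLE action=close_gripper
5. evTimeout: (IDLE) → mode=IDLE action=rotate
6. evTimeout: (IDLE) → mode=IDLE action=rotate
7. evContact: (IDLE) → mode=CHARGE action=rotate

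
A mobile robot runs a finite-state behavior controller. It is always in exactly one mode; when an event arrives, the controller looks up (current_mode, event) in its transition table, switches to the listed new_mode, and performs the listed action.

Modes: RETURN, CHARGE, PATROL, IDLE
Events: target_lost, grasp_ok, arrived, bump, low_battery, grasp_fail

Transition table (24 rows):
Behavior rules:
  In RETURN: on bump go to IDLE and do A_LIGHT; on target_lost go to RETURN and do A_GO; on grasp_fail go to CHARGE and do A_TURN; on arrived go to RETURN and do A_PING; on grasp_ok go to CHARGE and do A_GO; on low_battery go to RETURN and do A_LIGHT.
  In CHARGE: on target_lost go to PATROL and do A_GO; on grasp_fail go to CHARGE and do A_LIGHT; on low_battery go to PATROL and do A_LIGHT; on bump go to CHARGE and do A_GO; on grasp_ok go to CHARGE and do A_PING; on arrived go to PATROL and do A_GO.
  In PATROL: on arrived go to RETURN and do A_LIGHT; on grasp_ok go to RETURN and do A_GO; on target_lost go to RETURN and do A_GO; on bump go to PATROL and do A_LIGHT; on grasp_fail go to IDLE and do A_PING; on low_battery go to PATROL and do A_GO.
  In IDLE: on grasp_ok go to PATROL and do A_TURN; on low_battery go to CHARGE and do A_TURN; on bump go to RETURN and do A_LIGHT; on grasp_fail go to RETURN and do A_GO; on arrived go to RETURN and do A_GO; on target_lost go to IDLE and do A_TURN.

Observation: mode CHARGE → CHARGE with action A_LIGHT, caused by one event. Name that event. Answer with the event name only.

try target_lost: (CHARGE, target_lost) → (PATROL, A_GO)
try grasp_ok: (CHARGE, grasp_ok) → (CHARGE, A_PING)
try arrived: (CHARGE, arrived) → (PATROL, A_GO)
try bump: (CHARGE, bump) → (CHARGE, A_GO)
try low_battery: (CHARGE, low_battery) → (PATROL, A_LIGHT)
try grasp_fail: (CHARGE, grasp_fail) → (CHARGE, A_LIGHT)  ← matches

grasp_fail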